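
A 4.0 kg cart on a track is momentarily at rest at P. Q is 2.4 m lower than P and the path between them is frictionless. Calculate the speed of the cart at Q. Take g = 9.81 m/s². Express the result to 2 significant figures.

v = 6.9 m/s

By conservation of mechanical energy, mgh = ½mv²
The mass cancels from both sides.
v = √(2gh) = √(2 × 9.81 × 2.4) = √47.088 = 6.862 m/s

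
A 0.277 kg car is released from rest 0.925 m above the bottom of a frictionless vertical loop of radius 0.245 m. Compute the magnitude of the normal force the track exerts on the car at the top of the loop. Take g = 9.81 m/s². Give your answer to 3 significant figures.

N = 6.93 N

Energy from release to top (height 2r): mgh = ½mv_top² + mg(2r)
v_top² = 2g(h − 2r) = 2(9.81)(0.925 − 0.4900) = 8.5347 m²/s²
At the top, both N and weight point toward the centre: N + mg = mv_top²/r
N = m(v_top²/r − g) = 0.277(8.5347/0.245 − 9.81) = 6.932 N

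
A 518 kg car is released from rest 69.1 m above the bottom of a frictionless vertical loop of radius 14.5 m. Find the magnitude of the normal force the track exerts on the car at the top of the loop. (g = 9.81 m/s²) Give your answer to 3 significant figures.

Energy from release to top (height 2r): mgh = ½mv_top² + mg(2r)
v_top² = 2g(h − 2r) = 2(9.81)(69.1 − 29.00) = 786.76 m²/s²
At the top, both N and weight point toward the centre: N + mg = mv_top²/r
N = m(v_top²/r − g) = 518(786.76/14.5 − 9.81) = 23025 N

N = 23000 N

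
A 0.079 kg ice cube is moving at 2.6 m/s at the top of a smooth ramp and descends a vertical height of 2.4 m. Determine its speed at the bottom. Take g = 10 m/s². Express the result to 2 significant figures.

By conservation of mechanical energy, ½mv₀² + mgh = ½mv²
v² = v₀² + 2gh = (2.6)² + 2(10)(2.4) = 54.760
v = √54.760 = 7.400 m/s

v = 7.4 m/s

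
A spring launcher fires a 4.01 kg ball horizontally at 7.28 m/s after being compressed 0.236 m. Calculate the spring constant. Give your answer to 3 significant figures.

k = 3820 N/m

Spring PE at full compression equals KE at release: ½kx² = ½mv²
k = mv²/x² = (4.01)(7.28)²/(0.236)² = 3816 N/m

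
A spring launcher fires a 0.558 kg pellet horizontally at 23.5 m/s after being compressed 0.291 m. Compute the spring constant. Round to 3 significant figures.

½kx² = ½mv²
k = mv²/x² = (0.558)(23.5)²/(0.291)² = 3639 N/m

k = 3640 N/m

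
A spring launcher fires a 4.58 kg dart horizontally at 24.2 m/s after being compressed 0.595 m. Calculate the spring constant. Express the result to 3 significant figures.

k = 7580 N/m

½kx² = ½mv²
k = mv²/x² = (4.58)(24.2)²/(0.595)² = 7576 N/m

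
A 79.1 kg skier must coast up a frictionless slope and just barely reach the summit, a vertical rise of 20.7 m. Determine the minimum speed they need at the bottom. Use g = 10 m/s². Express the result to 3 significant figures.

At the top they are momentarily at rest, so all KE converts to PE: ½mv² = mgh
v = √(2gh) = √(2 × 10 × 20.7) = 20.35 m/s

v = 20.3 m/s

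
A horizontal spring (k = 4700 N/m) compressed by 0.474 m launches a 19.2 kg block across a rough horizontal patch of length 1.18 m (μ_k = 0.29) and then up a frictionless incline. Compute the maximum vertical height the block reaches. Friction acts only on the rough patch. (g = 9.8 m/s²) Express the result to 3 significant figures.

h = 2.46 m

Spring energy: E₀ = ½kx² = ½(4700)(0.474)² = 527.99 J
Friction: W_f = μ_k mg d = (0.29)(19.2)(9.8)(1.18) = 64.39 J
Energy at base of ramp: E = 527.99 − 64.39 = 463.60 J
At max height all remaining energy is PE: mgh = E ⇒ h = E/(mg) = 463.60/(19.2 × 9.8) = 2.464 m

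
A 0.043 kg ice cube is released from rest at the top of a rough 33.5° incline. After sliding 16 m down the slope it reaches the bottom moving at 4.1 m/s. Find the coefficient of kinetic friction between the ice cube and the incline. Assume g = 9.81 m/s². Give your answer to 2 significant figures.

Energy balance down the incline: mg L sinθ − ½mv² = μ_k (mg cosθ) L
mgL sinθ = 3.7252 J; ½mv² = 0.36141 J
W_f = 3.7252 − 0.36141 = 3.364 J
μ_k = W_f/(mg cosθ · L) = 3.364/(0.3518 × 16) = 0.5977

μ_k = 0.60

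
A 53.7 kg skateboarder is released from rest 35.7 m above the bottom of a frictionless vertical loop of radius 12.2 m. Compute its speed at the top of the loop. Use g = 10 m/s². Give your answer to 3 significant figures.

Energy conservation: mgh = ½mv_top² + mg(2r)
v_top² = 2g(h − 2r) = 2(10)(35.7 − 24.40) = 226.0
v_top = 15.03 m/s

v = 15.0 m/s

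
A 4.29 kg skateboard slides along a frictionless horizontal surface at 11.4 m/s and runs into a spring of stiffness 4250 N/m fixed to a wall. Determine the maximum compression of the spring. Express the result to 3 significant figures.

x = 0.362 m

All KE is stored as spring PE at maximum compression: ½mv² = ½kx²
x = v√(m/k) = 11.4 × √(4.29/4250) = 0.3622 m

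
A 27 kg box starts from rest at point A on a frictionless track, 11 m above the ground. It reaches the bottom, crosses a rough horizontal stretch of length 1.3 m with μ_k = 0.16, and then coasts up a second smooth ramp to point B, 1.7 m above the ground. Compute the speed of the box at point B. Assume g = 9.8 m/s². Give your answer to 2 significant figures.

Energy at A: mgh₁ = (27)(9.8)(11) = 2910.6 J
Friction loss: W_f = μ_k mg d = 55.04 J
At B: ½mv² + mgh₂ = mgh₁ − W_f
½mv² = 2910.6 − 55.04 − 449.82 = 2405.7 J
v = √(2 × 2405.7/27) = 13.35 m/s

v = 13 m/s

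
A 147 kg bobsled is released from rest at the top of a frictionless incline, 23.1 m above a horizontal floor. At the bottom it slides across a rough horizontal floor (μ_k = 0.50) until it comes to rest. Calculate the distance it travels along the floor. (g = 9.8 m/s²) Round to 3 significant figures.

d = 46.2 m

Energy at the top = energy at the end + work done against friction:
At rest all PE has been dissipated by friction: mgh = μ_k m g d
d = h/μ_k = 23.1/0.50 = 46.20 m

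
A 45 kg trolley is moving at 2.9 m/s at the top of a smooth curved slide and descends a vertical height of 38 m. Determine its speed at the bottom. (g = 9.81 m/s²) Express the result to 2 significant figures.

v = 27 m/s

By conservation of mechanical energy, ½mv₀² + mgh = ½mv²
v² = v₀² + 2gh = (2.9)² + 2(9.81)(38) = 753.97
v = √753.97 = 27.46 m/s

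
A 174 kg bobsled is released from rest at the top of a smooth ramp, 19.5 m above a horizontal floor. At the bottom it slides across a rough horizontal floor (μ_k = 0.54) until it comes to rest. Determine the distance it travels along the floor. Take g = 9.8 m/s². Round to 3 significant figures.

Energy at the top = energy at the end + work done against friction:
At rest all PE has been dissipated by friction: mgh = μ_k m g d
d = h/μ_k = 19.5/0.54 = 36.11 m

d = 36.1 m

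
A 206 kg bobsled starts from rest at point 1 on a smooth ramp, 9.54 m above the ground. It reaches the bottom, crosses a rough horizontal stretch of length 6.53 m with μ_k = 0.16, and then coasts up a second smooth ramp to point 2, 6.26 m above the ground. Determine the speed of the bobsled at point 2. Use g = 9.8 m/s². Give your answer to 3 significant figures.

Energy at 1: mgh₁ = (206)(9.8)(9.54) = 19259 J
Friction loss: W_f = μ_k mg d = 2109 J
At 2: ½mv² + mgh₂ = mgh₁ − W_f
½mv² = 19259 − 2109 − 12638 = 4512.4 J
v = √(2 × 4512.4/206) = 6.619 m/s

v = 6.62 m/s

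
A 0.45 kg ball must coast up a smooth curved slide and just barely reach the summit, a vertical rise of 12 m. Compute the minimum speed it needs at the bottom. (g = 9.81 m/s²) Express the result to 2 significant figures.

At the top it is momentarily at rest, so all KE converts to PE: ½mv² = mgh
v = √(2gh) = √(2 × 9.81 × 12) = 15.34 m/s

v = 15 m/s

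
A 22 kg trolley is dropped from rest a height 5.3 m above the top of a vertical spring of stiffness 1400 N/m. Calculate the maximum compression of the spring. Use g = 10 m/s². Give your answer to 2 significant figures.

Measuring PE from the top of the relaxed spring, at max compression the trolley has dropped H + x with zero KE, so:
mg(H + x) = ½kx²
½(1400)x² − (22)(10)x − (22)(10)(5.3) = 0
700.0x² − 220.0x − 1166 = 0
x = [220.0 + √(48400 + 3.2648e+06)]/(2 × 700.0) = 1.457 m

x = 1.5 m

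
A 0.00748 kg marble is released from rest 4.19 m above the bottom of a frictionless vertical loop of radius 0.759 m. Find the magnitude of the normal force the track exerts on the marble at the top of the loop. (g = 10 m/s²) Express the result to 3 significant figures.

N = 0.452 N

Energy from release to top (height 2r): mgh = ½mv_top² + mg(2r)
v_top² = 2g(h − 2r) = 2(10)(4.19 − 1.518) = 53.440 m²/s²
At the top, both N and weight point toward the centre: N + mg = mv_top²/r
N = m(v_top²/r − g) = 0.00748(53.440/0.759 − 10) = 0.4519 N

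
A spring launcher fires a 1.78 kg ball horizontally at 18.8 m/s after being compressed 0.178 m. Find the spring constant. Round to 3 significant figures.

Energy stored in the spring equals the launch KE: ½kx² = ½mv²
k = mv²/x² = (1.78)(18.8)²/(0.178)² = 19856 N/m

k = 19900 N/m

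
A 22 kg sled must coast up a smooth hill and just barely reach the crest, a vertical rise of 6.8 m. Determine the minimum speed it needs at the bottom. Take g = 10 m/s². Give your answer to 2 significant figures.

At the top it is momentarily at rest, so all KE converts to PE: ½mv² = mgh
v = √(2gh) = √(2 × 10 × 6.8) = 11.66 m/s

v = 12 m/s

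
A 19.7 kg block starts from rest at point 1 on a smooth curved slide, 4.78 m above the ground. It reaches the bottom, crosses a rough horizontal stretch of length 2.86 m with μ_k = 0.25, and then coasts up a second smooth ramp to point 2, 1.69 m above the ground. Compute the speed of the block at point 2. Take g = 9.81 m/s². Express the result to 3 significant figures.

v = 6.83 m/s

Energy at 1: mgh₁ = (19.7)(9.81)(4.78) = 923.77 J
Friction loss: W_f = μ_k mg d = 138.2 J
At 2: ½mv² + mgh₂ = mgh₁ − W_f
½mv² = 923.77 − 138.2 − 326.60 = 458.99 J
v = √(2 × 458.99/19.7) = 6.826 m/s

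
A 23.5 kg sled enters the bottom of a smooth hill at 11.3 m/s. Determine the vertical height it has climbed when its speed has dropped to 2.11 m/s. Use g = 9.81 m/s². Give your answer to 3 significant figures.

Energy balance between the two points: ½mv₁² = ½mv₂² + mgh
h = (v₁² − v₂²)/(2g) = (11.3² − 2.11²)/(2 × 9.81) = 6.281 m

h = 6.28 m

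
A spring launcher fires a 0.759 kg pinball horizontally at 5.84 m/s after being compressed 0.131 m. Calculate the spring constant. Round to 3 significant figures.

k = 1510 N/m

Energy stored in the spring equals the launch KE: ½kx² = ½mv²
k = mv²/x² = (0.759)(5.84)²/(0.131)² = 1508 N/m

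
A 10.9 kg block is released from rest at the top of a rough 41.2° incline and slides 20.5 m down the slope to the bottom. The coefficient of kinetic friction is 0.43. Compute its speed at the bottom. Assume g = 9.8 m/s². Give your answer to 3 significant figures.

v = 11.6 m/s

Work–energy: mg(L sinθ) − μ_k(mg cosθ)L = ½mv²
mgh = mgL sinθ = (10.9)(9.8)(20.5)sin41.2° = 1442.4 J
W_f = μ_k mg cosθ · L = (0.43)(10.9)(9.8)cos41.2°·20.5 = 708.5 J
½mv² = 1442.4 − 708.5 = 733.92 J
v = √(2 × 733.92/10.9) = 11.60 m/s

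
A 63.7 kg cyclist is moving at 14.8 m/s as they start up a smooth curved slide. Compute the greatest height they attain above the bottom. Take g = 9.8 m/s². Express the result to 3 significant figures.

By energy conservation, ½mv² = mgh
h = v²/(2g) = 14.8²/(2 × 9.8) = 11.18 m

h = 11.2 m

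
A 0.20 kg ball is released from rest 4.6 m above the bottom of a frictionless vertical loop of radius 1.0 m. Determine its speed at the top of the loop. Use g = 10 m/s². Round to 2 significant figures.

v = 7.2 m/s

Energy conservation: mgh = ½mv_top² + mg(2r)
v_top² = 2g(h − 2r) = 2(10)(4.6 − 2.000) = 52.00
v_top = 7.211 m/s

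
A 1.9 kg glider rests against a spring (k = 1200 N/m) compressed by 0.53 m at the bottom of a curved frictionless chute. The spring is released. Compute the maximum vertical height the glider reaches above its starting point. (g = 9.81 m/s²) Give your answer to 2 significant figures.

Energy conservation from release to the highest point: ½kx² = mgh
h = kx²/(2mg) = (1200)(0.53)²/(2 × 1.9 × 9.81) = 9.042 m

h = 9.0 m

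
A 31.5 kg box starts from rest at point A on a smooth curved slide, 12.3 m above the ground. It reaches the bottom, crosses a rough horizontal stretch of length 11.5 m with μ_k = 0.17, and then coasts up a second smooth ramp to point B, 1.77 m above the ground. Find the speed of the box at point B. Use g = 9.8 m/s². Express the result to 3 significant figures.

Energy at A: mgh₁ = (31.5)(9.8)(12.3) = 3797.0 J
Friction loss: W_f = μ_k mg d = 603.5 J
At B: ½mv² + mgh₂ = mgh₁ − W_f
½mv² = 3797.0 − 603.5 − 546.40 = 2647.1 J
v = √(2 × 2647.1/31.5) = 12.96 m/s

v = 13.0 m/s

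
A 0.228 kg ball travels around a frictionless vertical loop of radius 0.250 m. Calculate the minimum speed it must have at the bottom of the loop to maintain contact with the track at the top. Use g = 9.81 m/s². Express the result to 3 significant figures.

v = 3.50 m/s

At the top: mg = mv_top²/r ⇒ v_top² = gr = 2.453 m²/s²
Energy from bottom to top (height 2r): ½mv_bot² = ½mv_top² + mg(2r)
v_bot² = gr + 4gr = 5gr = 12.26
v_bot = √(5gr) = 3.502 m/s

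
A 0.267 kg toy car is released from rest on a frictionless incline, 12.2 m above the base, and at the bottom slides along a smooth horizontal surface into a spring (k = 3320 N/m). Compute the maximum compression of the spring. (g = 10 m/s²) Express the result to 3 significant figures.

x = 0.140 m

Gravitational PE at the top equals spring PE at max compression: mgh = ½kx²
x = √(2mgh/k) = √(2 × 0.267 × 10 × 12.2 / 3320) = 0.1401 m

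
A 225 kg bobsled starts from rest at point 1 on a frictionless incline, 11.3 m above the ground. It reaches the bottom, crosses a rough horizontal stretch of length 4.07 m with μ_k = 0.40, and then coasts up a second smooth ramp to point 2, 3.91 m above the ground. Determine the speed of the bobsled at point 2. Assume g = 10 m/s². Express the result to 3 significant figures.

v = 10.7 m/s

Energy at 1: mgh₁ = (225)(10)(11.3) = 25425 J
Friction loss: W_f = μ_k mg d = 3663 J
At 2: ½mv² + mgh₂ = mgh₁ − W_f
½mv² = 25425 − 3663 − 8797.5 = 12965 J
v = √(2 × 12965/225) = 10.73 m/s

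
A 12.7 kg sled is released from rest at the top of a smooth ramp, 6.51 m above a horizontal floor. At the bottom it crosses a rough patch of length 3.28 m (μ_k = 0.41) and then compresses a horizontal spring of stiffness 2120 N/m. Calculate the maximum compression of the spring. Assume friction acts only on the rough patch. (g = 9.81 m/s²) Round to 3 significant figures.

x = 0.779 m

Initial energy: E₁ = mgh = (12.7)(9.81)(6.51) = 811.06 J
Friction removes W_f = μ_k mg d = (0.41)(12.7)(9.81)(3.28) = 167.5 J
Energy reaching the spring: E = 811.06 − 167.5 = 643.52 J
At max compression ½kx² = E ⇒ x = √(2E/k) = √(2 × 643.52/2120) = 0.7792 m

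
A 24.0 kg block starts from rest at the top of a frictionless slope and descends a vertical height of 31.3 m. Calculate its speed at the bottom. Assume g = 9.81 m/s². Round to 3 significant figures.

Energy conservation between the two points: mgh = ½mv²
v = √(2gh) = √(2 × 9.81 × 31.3) = √614.11 = 24.78 m/s

v = 24.8 m/s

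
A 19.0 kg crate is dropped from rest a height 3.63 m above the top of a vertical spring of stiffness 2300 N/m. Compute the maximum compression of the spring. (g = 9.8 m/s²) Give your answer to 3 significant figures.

x = 0.852 m

Measuring PE from the top of the relaxed spring, at max compression the crate has dropped H + x with zero KE, so:
mg(H + x) = ½kx²
½(2300)x² − (19.0)(9.8)x − (19.0)(9.8)(3.63) = 0
1150x² − 186.2x − 675.9 = 0
x = [186.2 + √(34670 + 3.1092e+06)]/(2 × 1150) = 0.8519 m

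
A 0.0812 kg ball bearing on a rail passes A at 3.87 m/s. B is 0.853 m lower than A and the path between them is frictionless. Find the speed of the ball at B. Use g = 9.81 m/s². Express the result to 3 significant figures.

v = 5.63 m/s

By conservation of mechanical energy, ½mv₀² + mgh = ½mv²
v² = v₀² + 2gh = (3.87)² + 2(9.81)(0.853) = 31.713
v = √31.713 = 5.631 m/s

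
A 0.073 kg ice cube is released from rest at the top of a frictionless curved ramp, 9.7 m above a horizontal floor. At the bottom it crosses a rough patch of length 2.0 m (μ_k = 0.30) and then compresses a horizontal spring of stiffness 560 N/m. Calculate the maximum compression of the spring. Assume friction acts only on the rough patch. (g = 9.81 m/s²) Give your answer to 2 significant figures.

x = 0.15 m

Initial energy: E₁ = mgh = (0.073)(9.81)(9.7) = 6.9465 J
Friction removes W_f = μ_k mg d = (0.30)(0.073)(9.81)(2.0) = 0.4297 J
Energy reaching the spring: E = 6.9465 − 0.4297 = 6.5168 J
At max compression ½kx² = E ⇒ x = √(2E/k) = √(2 × 6.5168/560) = 0.1526 m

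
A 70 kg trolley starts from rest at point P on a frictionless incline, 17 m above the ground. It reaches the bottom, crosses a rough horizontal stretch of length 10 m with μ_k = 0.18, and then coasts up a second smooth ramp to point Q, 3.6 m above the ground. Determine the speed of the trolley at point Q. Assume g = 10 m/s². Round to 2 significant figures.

Energy at P: mgh₁ = (70)(10)(17) = 11900 J
Friction loss: W_f = μ_k mg d = 1260 J
At Q: ½mv² + mgh₂ = mgh₁ − W_f
½mv² = 11900 − 1260 − 2520.0 = 8120.0 J
v = √(2 × 8120.0/70) = 15.23 m/s

v = 15 m/s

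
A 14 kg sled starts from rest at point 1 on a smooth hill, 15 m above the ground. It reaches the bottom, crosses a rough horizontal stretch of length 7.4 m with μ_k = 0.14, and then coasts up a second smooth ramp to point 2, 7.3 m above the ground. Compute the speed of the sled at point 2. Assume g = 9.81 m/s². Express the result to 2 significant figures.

v = 11 m/s

Energy at 1: mgh₁ = (14)(9.81)(15) = 2060.1 J
Friction loss: W_f = μ_k mg d = 142.3 J
At 2: ½mv² + mgh₂ = mgh₁ − W_f
½mv² = 2060.1 − 142.3 − 1002.6 = 915.23 J
v = √(2 × 915.23/14) = 11.43 m/s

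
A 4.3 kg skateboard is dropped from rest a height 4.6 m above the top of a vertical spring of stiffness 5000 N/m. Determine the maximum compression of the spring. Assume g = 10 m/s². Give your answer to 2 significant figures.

x = 0.29 m

Measuring PE from the top of the relaxed spring, at max compression the skateboard has dropped H + x with zero KE, so:
mg(H + x) = ½kx²
½(5000)x² − (4.3)(10)x − (4.3)(10)(4.6) = 0
2500x² − 43.00x − 197.8 = 0
x = [43.00 + √(1849 + 1.9780e+06)]/(2 × 2500) = 0.2900 m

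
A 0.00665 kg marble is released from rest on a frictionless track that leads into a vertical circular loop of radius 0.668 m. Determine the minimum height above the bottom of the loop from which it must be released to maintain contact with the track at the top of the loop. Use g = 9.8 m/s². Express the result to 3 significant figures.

At the top, for minimum speed gravity alone supplies the centripetal force: mg = mv_top²/r ⇒ v_top² = gr = 6.546 m²/s²
Energy conservation from release height h to the top (height 2r): mgh = ½mv_top² + mg(2r)
h = v_top²/(2g) + 2r = r/2 + 2r = 5r/2 = 1.670 m

h = 1.67 m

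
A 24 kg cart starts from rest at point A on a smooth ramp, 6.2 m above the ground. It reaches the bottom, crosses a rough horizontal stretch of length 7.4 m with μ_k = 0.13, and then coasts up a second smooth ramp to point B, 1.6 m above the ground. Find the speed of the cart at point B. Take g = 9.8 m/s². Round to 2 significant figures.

v = 8.4 m/s

Energy at A: mgh₁ = (24)(9.8)(6.2) = 1458.2 J
Friction loss: W_f = μ_k mg d = 226.3 J
At B: ½mv² + mgh₂ = mgh₁ − W_f
½mv² = 1458.2 − 226.3 − 376.32 = 855.66 J
v = √(2 × 855.66/24) = 8.444 m/s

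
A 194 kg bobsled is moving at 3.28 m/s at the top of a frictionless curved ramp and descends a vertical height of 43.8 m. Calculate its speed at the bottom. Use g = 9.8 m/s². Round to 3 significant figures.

v = 29.5 m/s

Equating total energy at the two states: ½mv₀² + mgh = ½mv²
The mass cancels from both sides.
v² = v₀² + 2gh = (3.28)² + 2(9.8)(43.8) = 869.24
v = √869.24 = 29.48 m/s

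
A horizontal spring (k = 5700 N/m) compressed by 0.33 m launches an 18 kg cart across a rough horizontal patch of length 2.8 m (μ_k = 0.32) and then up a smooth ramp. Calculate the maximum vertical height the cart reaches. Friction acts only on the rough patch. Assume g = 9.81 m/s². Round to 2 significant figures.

Spring energy: E₀ = ½kx² = ½(5700)(0.33)² = 310.37 J
Friction: W_f = μ_k mg d = (0.32)(18)(9.81)(2.8) = 158.2 J
Energy at base of ramp: E = 310.37 − 158.2 = 152.15 J
At max height all remaining energy is PE: mgh = E ⇒ h = E/(mg) = 152.15/(18 × 9.81) = 0.8616 m

h = 0.86 m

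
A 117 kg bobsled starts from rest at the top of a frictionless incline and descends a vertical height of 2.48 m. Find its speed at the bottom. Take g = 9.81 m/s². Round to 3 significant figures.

Mechanical energy is conserved (no friction): mgh = ½mv²
v = √(2gh) = √(2 × 9.81 × 2.48) = √48.658 = 6.975 m/s

v = 6.98 m/s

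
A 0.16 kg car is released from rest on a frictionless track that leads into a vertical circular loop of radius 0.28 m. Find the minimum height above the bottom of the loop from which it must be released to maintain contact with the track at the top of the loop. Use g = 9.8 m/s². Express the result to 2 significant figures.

h = 0.70 m

At the top, for minimum speed gravity alone supplies the centripetal force: mg = mv_top²/r ⇒ v_top² = gr = 2.744 m²/s²
Energy conservation from release height h to the top (height 2r): mgh = ½mv_top² + mg(2r)
h = v_top²/(2g) + 2r = r/2 + 2r = 5r/2 = 0.7000 m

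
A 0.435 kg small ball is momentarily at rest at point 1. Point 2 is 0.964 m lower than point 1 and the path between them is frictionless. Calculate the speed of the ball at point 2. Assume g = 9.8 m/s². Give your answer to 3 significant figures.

v = 4.35 m/s

Equating total energy at the two states: mgh = ½mv²
v = √(2gh) = √(2 × 9.8 × 0.964) = √18.894 = 4.347 m/s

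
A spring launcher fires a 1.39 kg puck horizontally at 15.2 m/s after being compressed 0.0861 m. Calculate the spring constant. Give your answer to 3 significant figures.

Energy stored in the spring equals the launch KE: ½kx² = ½mv²
k = mv²/x² = (1.39)(15.2)²/(0.0861)² = 43321 N/m

k = 43300 N/m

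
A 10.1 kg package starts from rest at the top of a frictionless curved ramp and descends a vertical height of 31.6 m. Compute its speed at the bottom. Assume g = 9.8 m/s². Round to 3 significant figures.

Equating total energy at the two states: mgh = ½mv²
The mass cancels from both sides.
v = √(2gh) = √(2 × 9.8 × 31.6) = √619.36 = 24.89 m/s

v = 24.9 m/s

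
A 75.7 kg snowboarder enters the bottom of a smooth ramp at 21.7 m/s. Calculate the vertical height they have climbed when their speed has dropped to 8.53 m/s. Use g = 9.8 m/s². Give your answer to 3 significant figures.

h = 20.3 m

Conservation of energy: ½mv₁² = ½mv₂² + mgh
h = (v₁² − v₂²)/(2g) = (21.7² − 8.53²)/(2 × 9.8) = 20.31 m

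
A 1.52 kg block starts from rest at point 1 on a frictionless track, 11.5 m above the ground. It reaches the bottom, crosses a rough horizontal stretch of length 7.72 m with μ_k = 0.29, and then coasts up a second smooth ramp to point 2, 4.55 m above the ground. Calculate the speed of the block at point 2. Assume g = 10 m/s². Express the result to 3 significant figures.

v = 9.71 m/s

Energy at 1: mgh₁ = (1.52)(10)(11.5) = 174.80 J
Friction loss: W_f = μ_k mg d = 34.03 J
At 2: ½mv² + mgh₂ = mgh₁ − W_f
½mv² = 174.80 − 34.03 − 69.160 = 71.610 J
v = √(2 × 71.610/1.52) = 9.707 m/s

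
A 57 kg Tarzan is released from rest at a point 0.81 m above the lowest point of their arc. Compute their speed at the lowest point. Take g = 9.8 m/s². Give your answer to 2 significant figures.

Equating total energy at the two states: mgh = ½mv²
v = √(2gh) = √(2 × 9.8 × 0.81) = √15.876 = 3.984 m/s

v = 4.0 m/s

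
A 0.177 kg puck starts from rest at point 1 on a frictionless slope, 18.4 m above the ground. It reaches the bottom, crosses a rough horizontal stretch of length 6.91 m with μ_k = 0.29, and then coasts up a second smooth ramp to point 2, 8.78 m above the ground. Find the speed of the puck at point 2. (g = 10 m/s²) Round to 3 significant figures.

Energy at 1: mgh₁ = (0.177)(10)(18.4) = 32.568 J
Friction loss: W_f = μ_k mg d = 3.547 J
At 2: ½mv² + mgh₂ = mgh₁ − W_f
½mv² = 32.568 − 3.547 − 15.541 = 13.480 J
v = √(2 × 13.480/0.177) = 12.34 m/s

v = 12.3 m/s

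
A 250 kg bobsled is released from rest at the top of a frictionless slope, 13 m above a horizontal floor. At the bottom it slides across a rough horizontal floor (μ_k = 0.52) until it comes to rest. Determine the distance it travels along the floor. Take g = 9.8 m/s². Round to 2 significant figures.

Energy bookkeeping (friction removes W_f = μ_k N d):
At rest all PE has been dissipated by friction: mgh = μ_k m g d
d = h/μ_k = 13/0.52 = 25.00 m

d = 25 m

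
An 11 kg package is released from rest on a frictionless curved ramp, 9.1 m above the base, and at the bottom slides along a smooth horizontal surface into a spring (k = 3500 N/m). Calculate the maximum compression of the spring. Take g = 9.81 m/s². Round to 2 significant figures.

Gravitational PE at the top equals spring PE at max compression: mgh = ½kx²
x = √(2mgh/k) = √(2 × 11 × 9.81 × 9.1 / 3500) = 0.7491 m

x = 0.75 m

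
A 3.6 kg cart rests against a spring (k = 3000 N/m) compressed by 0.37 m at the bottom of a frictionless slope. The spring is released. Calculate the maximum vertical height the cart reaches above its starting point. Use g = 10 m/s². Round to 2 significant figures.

h = 5.7 m

At maximum height the cart is at rest, so ½kx² = mgh
h = kx²/(2mg) = (3000)(0.37)²/(2 × 3.6 × 10) = 5.704 m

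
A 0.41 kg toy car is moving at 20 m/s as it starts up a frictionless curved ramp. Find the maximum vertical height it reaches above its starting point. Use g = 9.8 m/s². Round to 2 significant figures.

h = 20 m

By energy conservation, ½mv² = mgh
h = v²/(2g) = 20²/(2 × 9.8) = 20.41 m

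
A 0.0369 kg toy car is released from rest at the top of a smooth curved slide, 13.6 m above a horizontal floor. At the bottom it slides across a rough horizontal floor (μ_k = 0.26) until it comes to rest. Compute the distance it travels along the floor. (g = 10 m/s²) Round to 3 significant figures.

Energy bookkeeping (friction removes W_f = μ_k N d):
At rest all PE has been dissipated by friction: mgh = μ_k m g d
d = h/μ_k = 13.6/0.26 = 52.31 m

d = 52.3 m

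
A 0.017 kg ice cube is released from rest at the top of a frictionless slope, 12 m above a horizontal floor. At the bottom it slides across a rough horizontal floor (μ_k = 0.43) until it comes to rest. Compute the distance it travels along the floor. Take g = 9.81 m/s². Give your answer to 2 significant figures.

Applying the work–energy principle:
At rest all PE has been dissipated by friction: mgh = μ_k m g d
d = h/μ_k = 12/0.43 = 27.91 m

d = 28 m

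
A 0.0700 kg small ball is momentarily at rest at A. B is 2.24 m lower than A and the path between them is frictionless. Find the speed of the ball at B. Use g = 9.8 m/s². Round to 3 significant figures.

v = 6.63 m/s

Energy conservation between the two points: mgh = ½mv²
v = √(2gh) = √(2 × 9.8 × 2.24) = √43.904 = 6.626 m/s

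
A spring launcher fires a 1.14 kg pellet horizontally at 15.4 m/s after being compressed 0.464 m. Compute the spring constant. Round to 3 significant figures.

Spring PE at full compression equals KE at release: ½kx² = ½mv²
k = mv²/x² = (1.14)(15.4)²/(0.464)² = 1256 N/m

k = 1260 N/m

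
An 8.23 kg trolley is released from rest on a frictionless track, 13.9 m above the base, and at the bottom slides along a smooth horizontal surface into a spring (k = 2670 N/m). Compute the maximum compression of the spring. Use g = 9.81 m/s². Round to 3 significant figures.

x = 0.917 m

Gravitational PE at the top equals spring PE at max compression: mgh = ½kx²
x = √(2mgh/k) = √(2 × 8.23 × 9.81 × 13.9 / 2670) = 0.9169 m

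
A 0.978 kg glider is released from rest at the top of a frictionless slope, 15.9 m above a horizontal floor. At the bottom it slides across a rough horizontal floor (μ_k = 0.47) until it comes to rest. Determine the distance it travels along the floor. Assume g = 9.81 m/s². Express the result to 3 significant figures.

Applying the work–energy principle:
At rest all PE has been dissipated by friction: mgh = μ_k m g d
d = h/μ_k = 15.9/0.47 = 33.83 m

d = 33.8 m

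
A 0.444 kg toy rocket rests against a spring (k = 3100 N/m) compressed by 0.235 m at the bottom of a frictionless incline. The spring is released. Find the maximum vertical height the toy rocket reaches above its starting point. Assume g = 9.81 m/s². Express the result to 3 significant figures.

h = 19.7 m

Energy conservation from release to the highest point: ½kx² = mgh
h = kx²/(2mg) = (3100)(0.235)²/(2 × 0.444 × 9.81) = 19.65 m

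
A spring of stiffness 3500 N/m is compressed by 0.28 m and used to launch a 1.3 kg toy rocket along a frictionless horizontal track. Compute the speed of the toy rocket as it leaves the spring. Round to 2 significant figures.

v = 15 m/s

Conservation of energy: ½kx² = ½mv²
v = x√(k/m) = 0.28 × √(3500/1.3) = 14.53 m/s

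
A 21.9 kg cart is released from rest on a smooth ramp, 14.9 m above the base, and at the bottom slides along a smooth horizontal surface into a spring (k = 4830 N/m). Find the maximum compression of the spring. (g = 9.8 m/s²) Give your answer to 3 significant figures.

x = 1.15 m

Gravitational PE at the top equals spring PE at max compression: mgh = ½kx²
x = √(2mgh/k) = √(2 × 21.9 × 9.8 × 14.9 / 4830) = 1.151 m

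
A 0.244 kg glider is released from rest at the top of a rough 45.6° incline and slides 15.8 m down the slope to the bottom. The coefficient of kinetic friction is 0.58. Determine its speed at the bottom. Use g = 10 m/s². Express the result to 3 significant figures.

Work–energy: mg(L sinθ) − μ_k(mg cosθ)L = ½mv²
mgh = mgL sinθ = (0.244)(10)(15.8)sin45.6° = 27.544 J
W_f = μ_k mg cosθ · L = (0.58)(0.244)(10)cos45.6°·15.8 = 15.64 J
½mv² = 27.544 − 15.64 = 11.900 J
v = √(2 × 11.900/0.244) = 9.876 m/s

v = 9.88 m/s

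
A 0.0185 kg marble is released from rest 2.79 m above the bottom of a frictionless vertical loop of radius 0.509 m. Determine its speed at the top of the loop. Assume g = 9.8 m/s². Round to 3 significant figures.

v = 5.89 m/s

Energy conservation: mgh = ½mv_top² + mg(2r)
v_top² = 2g(h − 2r) = 2(9.8)(2.79 − 1.018) = 34.73
v_top = 5.893 m/s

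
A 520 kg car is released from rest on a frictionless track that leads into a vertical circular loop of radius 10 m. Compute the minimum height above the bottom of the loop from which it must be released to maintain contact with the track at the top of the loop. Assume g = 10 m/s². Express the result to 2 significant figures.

h = 25 m

At the top, for minimum speed gravity alone supplies the centripetal force: mg = mv_top²/r ⇒ v_top² = gr = 100.0 m²/s²
Energy conservation from release height h to the top (height 2r): mgh = ½mv_top² + mg(2r)
h = v_top²/(2g) + 2r = r/2 + 2r = 5r/2 = 25.00 m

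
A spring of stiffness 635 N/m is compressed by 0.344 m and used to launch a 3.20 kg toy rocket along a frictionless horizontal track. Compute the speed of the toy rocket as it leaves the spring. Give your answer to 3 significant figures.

The toy rocket leaves the spring when the spring is at natural length, so ½kx² = ½mv²
v = x√(k/m) = 0.344 × √(635/3.20) = 4.846 m/s

v = 4.85 m/s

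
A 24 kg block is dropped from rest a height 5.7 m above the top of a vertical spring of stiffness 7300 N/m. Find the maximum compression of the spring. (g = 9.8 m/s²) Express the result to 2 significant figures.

x = 0.64 m

Let x be the compression. The total drop is H + x, and the block is instantaneously at rest at max compression, so energy conservation gives:
mg(H + x) = ½kx²
½(7300)x² − (24)(9.8)x − (24)(9.8)(5.7) = 0
3650x² − 235.2x − 1341 = 0
x = [235.2 + √(55319 + 1.9573e+07)]/(2 × 3650) = 0.6391 m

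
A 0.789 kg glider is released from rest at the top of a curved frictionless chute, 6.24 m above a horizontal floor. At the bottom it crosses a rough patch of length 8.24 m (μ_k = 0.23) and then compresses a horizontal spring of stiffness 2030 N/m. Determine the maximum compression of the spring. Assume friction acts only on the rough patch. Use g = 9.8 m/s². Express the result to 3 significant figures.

x = 0.182 m

Initial energy: E₁ = mgh = (0.789)(9.8)(6.24) = 48.249 J
Friction removes W_f = μ_k mg d = (0.23)(0.789)(9.8)(8.24) = 14.65 J
Energy reaching the spring: E = 48.249 − 14.65 = 33.595 J
At max compression ½kx² = E ⇒ x = √(2E/k) = √(2 × 33.595/2030) = 0.1819 m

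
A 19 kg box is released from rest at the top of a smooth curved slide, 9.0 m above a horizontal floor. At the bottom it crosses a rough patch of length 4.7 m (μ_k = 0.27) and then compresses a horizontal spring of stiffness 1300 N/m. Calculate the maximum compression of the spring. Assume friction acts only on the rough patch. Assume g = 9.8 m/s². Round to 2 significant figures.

x = 1.5 m

Initial energy: E₁ = mgh = (19)(9.8)(9.0) = 1675.8 J
Friction removes W_f = μ_k mg d = (0.27)(19)(9.8)(4.7) = 236.3 J
Energy reaching the spring: E = 1675.8 − 236.3 = 1439.5 J
At max compression ½kx² = E ⇒ x = √(2E/k) = √(2 × 1439.5/1300) = 1.488 m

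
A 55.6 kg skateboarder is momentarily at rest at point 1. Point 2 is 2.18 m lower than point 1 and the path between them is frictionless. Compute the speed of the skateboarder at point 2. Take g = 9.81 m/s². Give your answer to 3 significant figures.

v = 6.54 m/s

Energy conservation between the two points: mgh = ½mv²
v = √(2gh) = √(2 × 9.81 × 2.18) = √42.772 = 6.540 m/s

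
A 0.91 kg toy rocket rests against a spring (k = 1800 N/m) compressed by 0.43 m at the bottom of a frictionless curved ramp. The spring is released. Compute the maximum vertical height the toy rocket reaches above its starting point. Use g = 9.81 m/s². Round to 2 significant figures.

h = 19 m

At maximum height the toy rocket is at rest, so ½kx² = mgh
h = kx²/(2mg) = (1800)(0.43)²/(2 × 0.91 × 9.81) = 18.64 m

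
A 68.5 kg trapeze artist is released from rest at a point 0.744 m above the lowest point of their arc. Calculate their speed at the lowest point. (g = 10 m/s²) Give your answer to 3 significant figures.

v = 3.86 m/s

Equating total energy at the two states: mgh = ½mv²
v = √(2gh) = √(2 × 10 × 0.744) = √14.880 = 3.857 m/s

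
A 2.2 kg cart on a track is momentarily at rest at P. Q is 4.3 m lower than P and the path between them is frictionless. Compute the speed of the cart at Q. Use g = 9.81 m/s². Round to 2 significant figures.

By conservation of mechanical energy, mgh = ½mv²
The mass cancels from both sides.
v = √(2gh) = √(2 × 9.81 × 4.3) = √84.366 = 9.185 m/s

v = 9.2 m/s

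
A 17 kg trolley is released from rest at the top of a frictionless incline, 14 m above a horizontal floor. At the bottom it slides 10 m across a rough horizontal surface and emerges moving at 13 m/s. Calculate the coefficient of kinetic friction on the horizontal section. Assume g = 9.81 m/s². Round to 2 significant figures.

μ_k = 0.54

Energy at the top = energy at the end + work done against friction:
mgh = ½mv² + μ_k m g d
mgh = 2334.8 J; ½mv² = 1436.5 J
W_f = 2334.8 − 1436.5 = 898.3 J
μ_k = W_f/(mg·d) = 898.3/(166.8 × 10) = 0.5386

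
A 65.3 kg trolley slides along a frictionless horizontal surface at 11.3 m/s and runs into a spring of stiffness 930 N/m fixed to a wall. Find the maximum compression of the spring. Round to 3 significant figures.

All KE is stored as spring PE at maximum compression: ½mv² = ½kx²
x = v√(m/k) = 11.3 × √(65.3/930) = 2.994 m

x = 2.99 m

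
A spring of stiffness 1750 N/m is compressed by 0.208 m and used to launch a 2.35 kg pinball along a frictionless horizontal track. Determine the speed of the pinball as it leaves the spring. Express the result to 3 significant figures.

v = 5.68 m/s

Spring PE converts entirely to kinetic energy: ½kx² = ½mv²
v = x√(k/m) = 0.208 × √(1750/2.35) = 5.676 m/s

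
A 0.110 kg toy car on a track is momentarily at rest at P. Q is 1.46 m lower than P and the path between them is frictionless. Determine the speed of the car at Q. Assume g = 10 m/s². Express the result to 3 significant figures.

Equating total energy at the two states: mgh = ½mv²
v = √(2gh) = √(2 × 10 × 1.46) = √29.200 = 5.404 m/s

v = 5.40 m/s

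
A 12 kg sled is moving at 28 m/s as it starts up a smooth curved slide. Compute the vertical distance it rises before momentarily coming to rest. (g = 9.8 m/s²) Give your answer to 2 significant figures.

h = 40 m

By energy conservation, ½mv² = mgh
h = v²/(2g) = 28²/(2 × 9.8) = 40.00 m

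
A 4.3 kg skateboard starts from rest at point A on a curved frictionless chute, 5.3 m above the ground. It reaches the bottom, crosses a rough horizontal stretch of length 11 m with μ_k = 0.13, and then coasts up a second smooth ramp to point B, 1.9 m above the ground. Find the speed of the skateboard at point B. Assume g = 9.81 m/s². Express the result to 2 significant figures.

Energy at A: mgh₁ = (4.3)(9.81)(5.3) = 223.57 J
Friction loss: W_f = μ_k mg d = 60.32 J
At B: ½mv² + mgh₂ = mgh₁ − W_f
½mv² = 223.57 − 60.32 − 80.148 = 83.101 J
v = √(2 × 83.101/4.3) = 6.217 m/s

v = 6.2 m/s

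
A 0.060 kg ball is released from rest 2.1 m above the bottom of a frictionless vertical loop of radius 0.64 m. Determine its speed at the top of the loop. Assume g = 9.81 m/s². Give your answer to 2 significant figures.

v = 4.0 m/s

Energy conservation: mgh = ½mv_top² + mg(2r)
v_top² = 2g(h − 2r) = 2(9.81)(2.1 − 1.280) = 16.09
v_top = 4.011 m/s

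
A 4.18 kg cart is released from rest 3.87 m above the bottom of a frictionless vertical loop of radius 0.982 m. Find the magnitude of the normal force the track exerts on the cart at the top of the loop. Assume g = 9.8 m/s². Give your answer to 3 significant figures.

N = 118 N

Energy from release to top (height 2r): mgh = ½mv_top² + mg(2r)
v_top² = 2g(h − 2r) = 2(9.8)(3.87 − 1.964) = 37.358 m²/s²
At the top, both N and weight point toward the centre: N + mg = mv_top²/r
N = m(v_top²/r − g) = 4.18(37.358/0.982 − 9.8) = 118.1 N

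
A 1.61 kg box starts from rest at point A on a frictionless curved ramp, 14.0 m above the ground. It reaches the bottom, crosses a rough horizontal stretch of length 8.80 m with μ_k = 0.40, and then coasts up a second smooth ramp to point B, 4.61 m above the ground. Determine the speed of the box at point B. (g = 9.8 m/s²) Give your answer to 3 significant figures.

v = 10.7 m/s

Energy at A: mgh₁ = (1.61)(9.8)(14.0) = 220.89 J
Friction loss: W_f = μ_k mg d = 55.54 J
At B: ½mv² + mgh₂ = mgh₁ − W_f
½mv² = 220.89 − 55.54 − 72.737 = 92.617 J
v = √(2 × 92.617/1.61) = 10.73 m/s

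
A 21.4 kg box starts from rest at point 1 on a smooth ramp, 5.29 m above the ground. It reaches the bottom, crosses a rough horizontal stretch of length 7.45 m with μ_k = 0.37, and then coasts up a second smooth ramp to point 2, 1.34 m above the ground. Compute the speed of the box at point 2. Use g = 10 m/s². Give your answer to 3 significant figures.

Energy at 1: mgh₁ = (21.4)(10)(5.29) = 1132.1 J
Friction loss: W_f = μ_k mg d = 589.9 J
At 2: ½mv² + mgh₂ = mgh₁ − W_f
½mv² = 1132.1 − 589.9 − 286.76 = 255.41 J
v = √(2 × 255.41/21.4) = 4.886 m/s

v = 4.89 m/s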